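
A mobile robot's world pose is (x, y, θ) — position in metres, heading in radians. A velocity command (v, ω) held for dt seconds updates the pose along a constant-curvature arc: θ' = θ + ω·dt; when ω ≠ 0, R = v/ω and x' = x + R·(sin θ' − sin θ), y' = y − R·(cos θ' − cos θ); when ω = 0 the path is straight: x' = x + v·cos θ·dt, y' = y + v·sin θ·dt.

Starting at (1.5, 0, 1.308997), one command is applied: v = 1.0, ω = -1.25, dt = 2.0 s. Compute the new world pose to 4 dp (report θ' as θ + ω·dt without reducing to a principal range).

(3.0157, 0.0895, -1.1910)

θ' = 1.3090 + -1.25·2.0 = -1.1910
R = v/ω = 1.0/-1.25 = -0.8000
x' = 1.5 + -0.8000·(sin -1.1910 − sin 1.3090) = 3.0157
y' = 0 − -0.8000·(cos -1.1910 − cos 1.3090) = 0.0895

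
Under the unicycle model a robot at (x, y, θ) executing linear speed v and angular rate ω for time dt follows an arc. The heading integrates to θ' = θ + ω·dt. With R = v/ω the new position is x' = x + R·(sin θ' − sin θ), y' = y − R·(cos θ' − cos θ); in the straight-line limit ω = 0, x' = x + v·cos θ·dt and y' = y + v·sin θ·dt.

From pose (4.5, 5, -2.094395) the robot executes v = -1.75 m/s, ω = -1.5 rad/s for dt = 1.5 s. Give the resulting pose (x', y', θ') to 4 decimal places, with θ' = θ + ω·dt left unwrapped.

(6.5989, 4.8364, -4.3444)

θ' = -2.0944 + -1.5·1.5 = -4.3444
R = v/ω = -1.75/-1.5 = 1.1667
x' = 4.5 + 1.1667·(sin -4.3444 − sin -2.0944) = 6.5989
y' = 5 − 1.1667·(cos -4.3444 − cos -2.0944) = 4.8364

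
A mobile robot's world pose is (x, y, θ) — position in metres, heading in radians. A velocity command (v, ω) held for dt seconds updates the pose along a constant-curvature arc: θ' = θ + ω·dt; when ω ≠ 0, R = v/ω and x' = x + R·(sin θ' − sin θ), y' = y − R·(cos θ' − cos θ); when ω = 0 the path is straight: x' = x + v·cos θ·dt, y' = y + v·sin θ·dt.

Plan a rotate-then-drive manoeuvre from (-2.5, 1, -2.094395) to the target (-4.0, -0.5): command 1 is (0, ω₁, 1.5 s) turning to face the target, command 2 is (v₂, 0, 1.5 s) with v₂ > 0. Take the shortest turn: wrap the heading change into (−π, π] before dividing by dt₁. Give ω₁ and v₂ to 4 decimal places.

heading to target = atan2(-0.5−1, -4−-2.5) = -2.3562
Δθ = wrap(-2.3562 − -2.0944) = -0.2618; ω₁ = Δθ/dt₁ = -0.1745
distance = √((-4−-2.5)² + (-0.5−1)²) = 2.1213; v₂ = distance/dt₂ = 1.4142

ω₁ = -0.1745, v₂ = 1.4142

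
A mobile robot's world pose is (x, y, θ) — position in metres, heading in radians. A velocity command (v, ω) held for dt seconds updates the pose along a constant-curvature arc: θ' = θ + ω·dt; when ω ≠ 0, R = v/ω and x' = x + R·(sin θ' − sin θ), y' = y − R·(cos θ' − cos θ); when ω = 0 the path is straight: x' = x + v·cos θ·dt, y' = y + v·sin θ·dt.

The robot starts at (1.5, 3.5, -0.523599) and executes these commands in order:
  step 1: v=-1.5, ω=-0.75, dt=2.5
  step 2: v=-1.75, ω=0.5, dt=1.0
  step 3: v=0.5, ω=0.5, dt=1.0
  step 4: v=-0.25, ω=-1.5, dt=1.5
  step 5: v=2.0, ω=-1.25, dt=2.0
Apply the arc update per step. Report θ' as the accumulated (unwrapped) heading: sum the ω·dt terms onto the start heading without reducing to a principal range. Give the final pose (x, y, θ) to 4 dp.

(2.8618, 10.8208, -6.1486)

step 1: θ'=-2.3986 (R=2.0000) → pose (1.1470, 6.7049, -2.3986)
step 2: θ'=-1.8986 (R=-3.5000) → pose (2.0929, 8.1556, -1.8986)
step 3: θ'=-1.3986 (R=1.0000) → pose (2.0544, 7.6623, -1.3986)
step 4: θ'=-3.6486 (R=0.1667) → pose (2.2996, 7.8366, -3.6486)
step 5: θ'=-6.1486 (R=-1.6000) → pose (2.8618, 10.8208, -6.1486)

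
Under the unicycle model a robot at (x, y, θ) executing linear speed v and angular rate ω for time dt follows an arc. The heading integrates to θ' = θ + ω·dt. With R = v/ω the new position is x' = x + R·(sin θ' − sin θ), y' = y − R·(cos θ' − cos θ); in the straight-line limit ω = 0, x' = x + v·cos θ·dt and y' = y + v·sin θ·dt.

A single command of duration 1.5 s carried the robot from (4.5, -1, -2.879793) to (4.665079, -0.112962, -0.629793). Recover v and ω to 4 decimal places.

v = -0.7500, ω = 1.5000

Δθ = -0.629793 − -2.879793 = 2.250000
ω = Δθ/dt = 2.250000/1.5 = 1.5000
R = −Δy/(cos θ' − cos θ) = -0.5000
v = R·ω = -0.5000·1.5000 = -0.7500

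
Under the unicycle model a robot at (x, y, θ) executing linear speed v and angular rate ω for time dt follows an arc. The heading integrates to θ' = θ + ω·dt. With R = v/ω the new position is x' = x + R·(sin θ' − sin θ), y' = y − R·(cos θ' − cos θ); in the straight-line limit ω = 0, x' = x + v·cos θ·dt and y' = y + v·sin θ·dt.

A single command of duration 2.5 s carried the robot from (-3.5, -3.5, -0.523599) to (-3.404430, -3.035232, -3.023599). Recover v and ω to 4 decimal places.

v = -0.2500, ω = -1.0000

Δθ = -3.023599 − -0.523599 = -2.500000
ω = Δθ/dt = -2.500000/2.5 = -1.0000
R = −Δy/(cos θ' − cos θ) = 0.2500
v = R·ω = 0.2500·-1.0000 = -0.2500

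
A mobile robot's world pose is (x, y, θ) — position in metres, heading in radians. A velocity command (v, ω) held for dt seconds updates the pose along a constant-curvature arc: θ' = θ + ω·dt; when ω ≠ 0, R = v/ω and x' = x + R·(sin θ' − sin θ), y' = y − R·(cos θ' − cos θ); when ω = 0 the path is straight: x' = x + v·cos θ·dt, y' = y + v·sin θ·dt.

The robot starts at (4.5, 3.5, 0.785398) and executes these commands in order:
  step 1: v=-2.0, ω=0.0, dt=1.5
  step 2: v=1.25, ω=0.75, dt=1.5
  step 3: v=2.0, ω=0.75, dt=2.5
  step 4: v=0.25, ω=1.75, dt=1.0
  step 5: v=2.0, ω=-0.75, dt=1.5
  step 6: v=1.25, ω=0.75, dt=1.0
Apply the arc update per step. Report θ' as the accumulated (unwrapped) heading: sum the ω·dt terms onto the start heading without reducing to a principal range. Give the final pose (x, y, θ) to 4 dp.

step 1: θ'=0.7854 (straight) → pose (2.3787, 1.3787, 0.7854)
step 2: θ'=1.9104 (R=1.6667) → pose (2.7716, 3.1124, 1.9104)
step 3: θ'=3.7854 (R=2.6667) → pose (-1.3434, 4.3569, 3.7854)
step 4: θ'=5.5354 (R=0.1429) → pose (-1.3548, 4.1379, 5.5354)
step 5: θ'=4.4104 (R=-2.6667) → pose (-0.6222, 1.3896, 4.4104)
step 6: θ'=5.1604 (R=1.6667) → pose (-0.5331, 0.1720, 5.1604)

(-0.5331, 0.1720, 5.1604)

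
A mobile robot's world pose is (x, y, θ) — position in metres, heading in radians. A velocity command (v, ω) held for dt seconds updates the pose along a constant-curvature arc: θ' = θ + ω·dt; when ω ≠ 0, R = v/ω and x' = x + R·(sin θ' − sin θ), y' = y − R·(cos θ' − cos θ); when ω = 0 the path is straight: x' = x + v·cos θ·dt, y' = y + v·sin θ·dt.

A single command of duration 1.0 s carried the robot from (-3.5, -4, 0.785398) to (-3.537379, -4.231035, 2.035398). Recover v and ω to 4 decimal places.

Δθ = 2.035398 − 0.785398 = 1.250000
ω = Δθ/dt = 1.250000/1.0 = 1.2500
R = −Δy/(cos θ' − cos θ) = -0.2000
v = R·ω = -0.2000·1.2500 = -0.2500

v = -0.2500, ω = 1.2500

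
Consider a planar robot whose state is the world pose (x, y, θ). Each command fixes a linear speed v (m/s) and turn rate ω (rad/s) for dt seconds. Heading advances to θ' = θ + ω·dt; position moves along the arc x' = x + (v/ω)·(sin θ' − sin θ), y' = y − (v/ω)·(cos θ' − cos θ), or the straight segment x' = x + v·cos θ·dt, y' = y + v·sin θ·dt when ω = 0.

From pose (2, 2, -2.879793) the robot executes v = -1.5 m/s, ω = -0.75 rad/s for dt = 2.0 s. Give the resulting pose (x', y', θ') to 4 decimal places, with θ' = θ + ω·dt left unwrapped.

θ' = -2.8798 + -0.75·2.0 = -4.3798
R = v/ω = -1.5/-0.75 = 2.0000
x' = 2 + 2.0000·(sin -4.3798 − sin -2.8798) = 4.4080
y' = 2 − 2.0000·(cos -4.3798 − cos -2.8798) = 0.7211

(4.4080, 0.7211, -4.3798)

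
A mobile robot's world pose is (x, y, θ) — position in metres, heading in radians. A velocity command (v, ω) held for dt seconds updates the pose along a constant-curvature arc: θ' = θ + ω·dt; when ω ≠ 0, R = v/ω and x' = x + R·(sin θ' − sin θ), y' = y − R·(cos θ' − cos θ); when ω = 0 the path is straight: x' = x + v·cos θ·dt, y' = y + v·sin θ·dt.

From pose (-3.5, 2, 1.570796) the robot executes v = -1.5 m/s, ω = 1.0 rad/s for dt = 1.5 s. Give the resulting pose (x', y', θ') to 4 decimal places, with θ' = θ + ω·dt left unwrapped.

(-2.1061, 0.5038, 3.0708)

θ' = 1.5708 + 1.0·1.5 = 3.0708
R = v/ω = -1.5/1.0 = -1.5000
x' = -3.5 + -1.5000·(sin 3.0708 − sin 1.5708) = -2.1061
y' = 2 − -1.5000·(cos 3.0708 − cos 1.5708) = 0.5038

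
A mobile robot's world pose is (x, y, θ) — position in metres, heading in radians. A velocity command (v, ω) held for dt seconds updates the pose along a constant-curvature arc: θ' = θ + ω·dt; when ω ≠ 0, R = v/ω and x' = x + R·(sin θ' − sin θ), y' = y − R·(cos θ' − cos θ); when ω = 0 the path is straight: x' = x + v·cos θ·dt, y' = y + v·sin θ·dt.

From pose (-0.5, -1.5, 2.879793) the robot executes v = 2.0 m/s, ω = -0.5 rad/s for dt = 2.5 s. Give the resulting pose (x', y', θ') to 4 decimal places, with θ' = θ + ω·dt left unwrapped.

(-3.4578, 2.1279, 1.6298)

θ' = 2.8798 + -0.5·2.5 = 1.6298
R = v/ω = 2.0/-0.5 = -4.0000
x' = -0.5 + -4.0000·(sin 1.6298 − sin 2.8798) = -3.4578
y' = -1.5 − -4.0000·(cos 1.6298 − cos 2.8798) = 2.1279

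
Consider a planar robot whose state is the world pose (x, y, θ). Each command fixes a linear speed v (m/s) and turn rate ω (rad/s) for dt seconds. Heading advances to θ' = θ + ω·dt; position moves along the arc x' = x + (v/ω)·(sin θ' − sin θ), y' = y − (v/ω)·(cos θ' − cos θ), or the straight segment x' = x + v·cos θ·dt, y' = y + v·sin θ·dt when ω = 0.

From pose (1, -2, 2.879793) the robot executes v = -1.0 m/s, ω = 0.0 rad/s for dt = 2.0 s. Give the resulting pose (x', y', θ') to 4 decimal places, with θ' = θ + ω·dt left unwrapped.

θ' = 2.8798 + 0.0·2.0 = 2.8798
ω = 0 → straight: x' = 1 + -1.0·cos(2.8798)·2.0 = 2.9319
y' = -2 + -1.0·sin(2.8798)·2.0 = -2.5176

(2.9319, -2.5176, 2.8798)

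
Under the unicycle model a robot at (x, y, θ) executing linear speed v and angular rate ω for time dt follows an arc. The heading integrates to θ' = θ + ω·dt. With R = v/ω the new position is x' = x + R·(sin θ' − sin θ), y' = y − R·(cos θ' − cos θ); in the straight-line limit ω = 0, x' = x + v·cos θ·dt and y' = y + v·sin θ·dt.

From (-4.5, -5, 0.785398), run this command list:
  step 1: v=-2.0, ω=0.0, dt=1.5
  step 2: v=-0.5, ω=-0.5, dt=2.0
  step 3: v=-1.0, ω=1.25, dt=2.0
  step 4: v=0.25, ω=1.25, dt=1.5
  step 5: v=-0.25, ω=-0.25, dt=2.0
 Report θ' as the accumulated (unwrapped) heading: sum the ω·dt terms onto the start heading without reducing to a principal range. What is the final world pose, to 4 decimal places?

step 1: θ'=0.7854 (straight) → pose (-6.6213, -7.1213, 0.7854)
step 2: θ'=-0.2146 (R=1.0000) → pose (-7.5414, -7.3913, -0.2146)
step 3: θ'=2.2854 (R=-0.8000) → pose (-8.3160, -8.6972, 2.2854)
step 4: θ'=4.1604 (R=0.2000) → pose (-8.6374, -8.7234, 4.1604)
step 5: θ'=3.6604 (R=1.0000) → pose (-8.2818, -8.3793, 3.6604)

(-8.2818, -8.3793, 3.6604)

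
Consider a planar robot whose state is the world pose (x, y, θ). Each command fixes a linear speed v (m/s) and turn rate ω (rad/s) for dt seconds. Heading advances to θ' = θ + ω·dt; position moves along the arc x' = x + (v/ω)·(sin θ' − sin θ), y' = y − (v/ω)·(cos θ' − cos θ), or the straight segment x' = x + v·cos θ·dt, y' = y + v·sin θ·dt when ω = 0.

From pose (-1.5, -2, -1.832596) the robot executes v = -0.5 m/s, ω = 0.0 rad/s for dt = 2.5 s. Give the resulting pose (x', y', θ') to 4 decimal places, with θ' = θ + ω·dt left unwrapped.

(-1.1765, -0.7926, -1.8326)

θ' = -1.8326 + 0.0·2.5 = -1.8326
ω = 0 → straight: x' = -1.5 + -0.5·cos(-1.8326)·2.5 = -1.1765
y' = -2 + -0.5·sin(-1.8326)·2.5 = -0.7926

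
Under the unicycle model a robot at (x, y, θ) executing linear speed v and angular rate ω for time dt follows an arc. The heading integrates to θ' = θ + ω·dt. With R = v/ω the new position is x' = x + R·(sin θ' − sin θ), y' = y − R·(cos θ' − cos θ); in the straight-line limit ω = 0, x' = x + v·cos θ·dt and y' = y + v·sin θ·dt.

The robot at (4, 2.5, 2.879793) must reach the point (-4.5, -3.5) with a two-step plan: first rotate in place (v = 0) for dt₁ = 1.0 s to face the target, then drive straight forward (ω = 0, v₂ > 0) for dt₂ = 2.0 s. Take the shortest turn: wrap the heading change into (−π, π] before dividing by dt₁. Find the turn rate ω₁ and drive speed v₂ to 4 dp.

ω₁ = 0.8765, v₂ = 5.2022

heading to target = atan2(-3.5−2.5, -4.5−4) = -2.5269
Δθ = wrap(-2.5269 − 2.8798) = 0.8765; ω₁ = Δθ/dt₁ = 0.8765
distance = √((-4.5−4)² + (-3.5−2.5)²) = 10.4043; v₂ = distance/dt₂ = 5.2022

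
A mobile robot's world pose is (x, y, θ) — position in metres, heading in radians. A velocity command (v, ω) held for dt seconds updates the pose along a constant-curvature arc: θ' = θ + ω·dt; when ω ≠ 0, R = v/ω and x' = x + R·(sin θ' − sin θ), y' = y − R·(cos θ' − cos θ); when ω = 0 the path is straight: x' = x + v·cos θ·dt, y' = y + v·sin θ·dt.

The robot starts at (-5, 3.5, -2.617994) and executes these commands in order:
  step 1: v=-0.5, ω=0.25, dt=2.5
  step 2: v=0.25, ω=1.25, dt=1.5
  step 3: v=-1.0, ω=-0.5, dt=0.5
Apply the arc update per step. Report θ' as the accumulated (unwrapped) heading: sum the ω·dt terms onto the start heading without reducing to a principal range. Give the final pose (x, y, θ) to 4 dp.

(-4.5008, 4.2519, -0.3680)

step 1: θ'=-1.9930 (R=-2.0000) → pose (-4.1756, 4.4125, -1.9930)
step 2: θ'=-0.1180 (R=0.2000) → pose (-4.0167, 4.1320, -0.1180)
step 3: θ'=-0.3680 (R=2.0000) → pose (-4.5008, 4.2519, -0.3680)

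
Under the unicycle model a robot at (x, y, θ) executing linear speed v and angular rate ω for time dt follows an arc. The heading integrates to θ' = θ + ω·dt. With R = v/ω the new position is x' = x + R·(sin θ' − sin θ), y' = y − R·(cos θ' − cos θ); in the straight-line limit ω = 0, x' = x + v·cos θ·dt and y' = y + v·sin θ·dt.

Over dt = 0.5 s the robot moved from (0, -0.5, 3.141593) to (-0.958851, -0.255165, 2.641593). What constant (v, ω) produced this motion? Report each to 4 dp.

Δθ = 2.641593 − 3.141593 = -0.500000
ω = Δθ/dt = -0.500000/0.5 = -1.0000
R = Δx/(sin θ' − sin θ) = -2.0000
v = R·ω = -2.0000·-1.0000 = 2.0000

v = 2.0000, ω = -1.0000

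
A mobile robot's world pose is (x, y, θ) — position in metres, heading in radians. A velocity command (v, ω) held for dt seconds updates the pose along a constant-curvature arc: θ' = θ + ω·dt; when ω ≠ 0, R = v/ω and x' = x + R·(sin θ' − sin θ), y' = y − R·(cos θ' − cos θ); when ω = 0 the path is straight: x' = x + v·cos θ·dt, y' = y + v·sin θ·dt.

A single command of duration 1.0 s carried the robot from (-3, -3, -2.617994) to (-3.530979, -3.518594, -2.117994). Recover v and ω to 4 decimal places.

Δθ = -2.117994 − -2.617994 = 0.500000
ω = Δθ/dt = 0.500000/1.0 = 0.5000
R = Δx/(sin θ' − sin θ) = 1.5000
v = R·ω = 1.5000·0.5000 = 0.7500

v = 0.7500, ω = 0.5000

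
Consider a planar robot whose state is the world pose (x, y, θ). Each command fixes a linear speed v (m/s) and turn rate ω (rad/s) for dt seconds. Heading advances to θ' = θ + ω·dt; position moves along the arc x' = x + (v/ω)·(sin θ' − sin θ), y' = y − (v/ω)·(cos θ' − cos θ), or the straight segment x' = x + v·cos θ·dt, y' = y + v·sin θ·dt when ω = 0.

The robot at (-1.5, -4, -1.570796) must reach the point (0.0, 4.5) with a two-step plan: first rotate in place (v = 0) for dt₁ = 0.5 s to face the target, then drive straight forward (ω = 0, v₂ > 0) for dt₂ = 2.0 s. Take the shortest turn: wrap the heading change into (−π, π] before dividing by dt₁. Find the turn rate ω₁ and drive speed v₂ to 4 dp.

ω₁ = 5.9338, v₂ = 4.3157

heading to target = atan2(4.5−-4, 0−-1.5) = 1.3961
Δθ = wrap(1.3961 − -1.5708) = 2.9669; ω₁ = Δθ/dt₁ = 5.9338
distance = √((0−-1.5)² + (4.5−-4)²) = 8.6313; v₂ = distance/dt₂ = 4.3157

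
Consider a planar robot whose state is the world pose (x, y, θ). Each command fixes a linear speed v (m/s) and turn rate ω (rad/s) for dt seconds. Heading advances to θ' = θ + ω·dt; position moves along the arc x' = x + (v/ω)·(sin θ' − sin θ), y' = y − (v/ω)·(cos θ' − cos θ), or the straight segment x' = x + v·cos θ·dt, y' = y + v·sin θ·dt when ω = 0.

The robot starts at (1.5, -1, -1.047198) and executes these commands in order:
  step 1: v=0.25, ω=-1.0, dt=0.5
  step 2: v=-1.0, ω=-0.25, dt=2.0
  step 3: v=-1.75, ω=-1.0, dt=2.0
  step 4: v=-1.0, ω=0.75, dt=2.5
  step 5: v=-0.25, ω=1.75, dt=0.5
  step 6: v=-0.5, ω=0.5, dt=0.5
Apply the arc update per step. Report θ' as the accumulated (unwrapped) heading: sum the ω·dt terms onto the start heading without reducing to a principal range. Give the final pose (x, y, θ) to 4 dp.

(6.9812, 1.5050, -1.0472)

step 1: θ'=-1.5472 (R=-0.2500) → pose (1.5334, -1.1191, -1.5472)
step 2: θ'=-2.0472 (R=4.0000) → pose (1.9777, 0.8096, -2.0472)
step 3: θ'=-4.0472 (R=1.7500) → pose (4.9097, 1.0872, -4.0472)
step 4: θ'=-2.1722 (R=-1.3333) → pose (7.0582, 1.1558, -2.1722)
step 5: θ'=-1.2972 (R=-0.1429) → pose (7.0780, 1.2752, -1.2972)
step 6: θ'=-1.0472 (R=-1.0000) → pose (6.9812, 1.5050, -1.0472)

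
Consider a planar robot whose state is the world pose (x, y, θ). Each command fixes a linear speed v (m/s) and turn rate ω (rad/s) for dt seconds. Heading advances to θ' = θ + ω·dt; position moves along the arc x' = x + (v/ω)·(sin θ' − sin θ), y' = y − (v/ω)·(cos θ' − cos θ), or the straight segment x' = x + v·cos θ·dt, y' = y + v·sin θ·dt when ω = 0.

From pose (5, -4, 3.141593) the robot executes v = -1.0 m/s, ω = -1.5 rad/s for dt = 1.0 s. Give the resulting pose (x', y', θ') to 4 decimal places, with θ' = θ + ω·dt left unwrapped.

θ' = 3.1416 + -1.5·1.0 = 1.6416
R = v/ω = -1.0/-1.5 = 0.6667
x' = 5 + 0.6667·(sin 1.6416 − sin 3.1416) = 5.6650
y' = -4 − 0.6667·(cos 1.6416 − cos 3.1416) = -4.6195

(5.6650, -4.6195, 1.6416)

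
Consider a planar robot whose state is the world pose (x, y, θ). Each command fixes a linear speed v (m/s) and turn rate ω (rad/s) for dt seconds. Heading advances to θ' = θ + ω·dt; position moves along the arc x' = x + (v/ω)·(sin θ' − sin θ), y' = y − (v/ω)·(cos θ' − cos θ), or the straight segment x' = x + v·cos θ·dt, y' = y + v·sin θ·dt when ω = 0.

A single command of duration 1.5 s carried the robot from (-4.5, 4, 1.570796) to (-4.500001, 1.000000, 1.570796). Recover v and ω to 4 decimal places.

v = -2.0000, ω = 0.0000

Δθ = 1.570796 − 1.570796 = 0.000000
ω = Δθ/dt = 0.000000/1.5 = 0.0000
ω = 0 → v = (Δx·cos θ + Δy·sin θ)/dt = -2.0000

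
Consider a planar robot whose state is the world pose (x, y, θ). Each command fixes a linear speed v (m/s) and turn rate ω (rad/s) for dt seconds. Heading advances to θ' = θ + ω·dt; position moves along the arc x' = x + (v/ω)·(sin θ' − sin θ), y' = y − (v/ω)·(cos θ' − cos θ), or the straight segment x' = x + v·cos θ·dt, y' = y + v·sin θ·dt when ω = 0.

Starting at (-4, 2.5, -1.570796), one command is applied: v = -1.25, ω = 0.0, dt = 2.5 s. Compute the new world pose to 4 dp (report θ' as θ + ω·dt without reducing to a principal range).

(-4.0000, 5.6250, -1.5708)

θ' = -1.5708 + 0.0·2.5 = -1.5708
ω = 0 → straight: x' = -4 + -1.25·cos(-1.5708)·2.5 = -4.0000
y' = 2.5 + -1.25·sin(-1.5708)·2.5 = 5.6250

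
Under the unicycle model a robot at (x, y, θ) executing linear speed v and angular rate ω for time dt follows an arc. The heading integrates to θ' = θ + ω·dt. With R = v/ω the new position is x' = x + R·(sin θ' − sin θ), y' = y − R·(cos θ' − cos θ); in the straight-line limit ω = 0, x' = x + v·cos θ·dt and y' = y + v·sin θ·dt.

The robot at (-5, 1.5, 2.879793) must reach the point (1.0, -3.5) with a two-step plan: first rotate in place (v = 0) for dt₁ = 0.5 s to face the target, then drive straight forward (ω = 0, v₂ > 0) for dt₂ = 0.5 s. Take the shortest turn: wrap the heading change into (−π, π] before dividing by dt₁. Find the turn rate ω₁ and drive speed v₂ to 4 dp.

ω₁ = 5.4173, v₂ = 15.6205

heading to target = atan2(-3.5−1.5, 1−-5) = -0.6947
Δθ = wrap(-0.6947 − 2.8798) = 2.7087; ω₁ = Δθ/dt₁ = 5.4173
distance = √((1−-5)² + (-3.5−1.5)²) = 7.8102; v₂ = distance/dt₂ = 15.6205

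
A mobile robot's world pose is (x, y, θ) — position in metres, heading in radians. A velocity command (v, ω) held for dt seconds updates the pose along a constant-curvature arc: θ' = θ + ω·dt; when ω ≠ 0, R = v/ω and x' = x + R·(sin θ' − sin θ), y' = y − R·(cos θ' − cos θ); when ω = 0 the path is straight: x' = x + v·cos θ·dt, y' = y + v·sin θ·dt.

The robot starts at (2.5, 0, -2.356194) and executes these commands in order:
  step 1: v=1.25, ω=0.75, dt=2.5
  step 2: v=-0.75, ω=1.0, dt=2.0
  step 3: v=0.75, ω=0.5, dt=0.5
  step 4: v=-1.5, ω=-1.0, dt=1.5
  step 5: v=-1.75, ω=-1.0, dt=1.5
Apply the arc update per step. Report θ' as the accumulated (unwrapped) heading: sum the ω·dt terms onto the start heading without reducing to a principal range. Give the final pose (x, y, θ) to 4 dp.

step 1: θ'=-0.4812 (R=1.6667) → pose (2.9071, -2.6559, -0.4812)
step 2: θ'=1.5188 (R=-0.7500) → pose (1.8110, -3.2818, 1.5188)
step 3: θ'=1.7688 (R=1.5000) → pose (1.7837, -2.9087, 1.7688)
step 4: θ'=0.2688 (R=1.5000) → pose (0.7114, -4.6500, 0.2688)
step 5: θ'=-1.2312 (R=1.7500) → pose (-1.4034, -3.5457, -1.2312)

(-1.4034, -3.5457, -1.2312)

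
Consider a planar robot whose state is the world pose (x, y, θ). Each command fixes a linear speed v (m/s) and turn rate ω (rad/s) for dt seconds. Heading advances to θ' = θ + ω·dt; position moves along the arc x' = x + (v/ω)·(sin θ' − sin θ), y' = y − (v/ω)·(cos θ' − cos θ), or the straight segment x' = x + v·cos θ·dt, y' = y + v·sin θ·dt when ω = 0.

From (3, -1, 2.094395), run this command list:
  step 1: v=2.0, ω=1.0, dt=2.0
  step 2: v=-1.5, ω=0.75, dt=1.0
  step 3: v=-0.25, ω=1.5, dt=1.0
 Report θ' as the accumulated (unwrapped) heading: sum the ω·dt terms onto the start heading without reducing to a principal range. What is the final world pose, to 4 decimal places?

(-0.1850, 0.7253, 6.3444)

step 1: θ'=4.0944 (R=2.0000) → pose (-0.3621, -0.8412, 4.0944)
step 2: θ'=4.8444 (R=-2.0000) → pose (-0.0096, 0.5809, 4.8444)
step 3: θ'=6.3444 (R=-0.1667) → pose (-0.1850, 0.7253, 6.3444)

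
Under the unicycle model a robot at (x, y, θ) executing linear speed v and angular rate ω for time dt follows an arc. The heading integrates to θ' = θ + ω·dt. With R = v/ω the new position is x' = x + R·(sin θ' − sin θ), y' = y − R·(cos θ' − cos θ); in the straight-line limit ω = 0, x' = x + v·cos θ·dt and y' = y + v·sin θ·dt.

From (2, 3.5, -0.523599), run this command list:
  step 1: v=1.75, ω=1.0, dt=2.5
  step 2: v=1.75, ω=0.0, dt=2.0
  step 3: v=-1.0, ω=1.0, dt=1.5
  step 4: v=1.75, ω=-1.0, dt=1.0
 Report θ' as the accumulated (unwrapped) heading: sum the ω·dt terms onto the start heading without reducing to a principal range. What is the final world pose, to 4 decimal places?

(2.6943, 8.6481, 2.4764)

step 1: θ'=1.9764 (R=1.7500) → pose (4.4830, 5.7060, 1.9764)
step 2: θ'=1.9764 (straight) → pose (3.1020, 8.9221, 1.9764)
step 3: θ'=3.4764 (R=-1.0000) → pose (4.3495, 8.3722, 3.4764)
step 4: θ'=2.4764 (R=-1.7500) → pose (2.6943, 8.6481, 2.4764)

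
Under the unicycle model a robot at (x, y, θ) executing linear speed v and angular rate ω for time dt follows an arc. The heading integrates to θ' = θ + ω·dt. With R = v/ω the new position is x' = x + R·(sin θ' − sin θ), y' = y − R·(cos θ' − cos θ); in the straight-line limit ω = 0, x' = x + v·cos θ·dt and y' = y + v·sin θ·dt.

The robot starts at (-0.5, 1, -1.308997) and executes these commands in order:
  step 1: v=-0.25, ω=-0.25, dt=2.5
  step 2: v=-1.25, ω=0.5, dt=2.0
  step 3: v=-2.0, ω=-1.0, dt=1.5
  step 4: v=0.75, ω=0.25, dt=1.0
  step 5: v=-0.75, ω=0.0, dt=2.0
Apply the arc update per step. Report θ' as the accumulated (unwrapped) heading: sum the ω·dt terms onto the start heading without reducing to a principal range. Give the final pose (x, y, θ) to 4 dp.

(-0.1279, 7.3713, -2.1840)

step 1: θ'=-1.9340 (R=1.0000) → pose (-0.4688, 1.6141, -1.9340)
step 2: θ'=-0.9340 (R=-2.5000) → pose (-0.7957, 3.9888, -0.9340)
step 3: θ'=-2.4340 (R=2.0000) → pose (-0.4878, 6.6979, -2.4340)
step 4: θ'=-2.1840 (R=3.0000) → pose (-0.9912, 6.1446, -2.1840)
step 5: θ'=-2.1840 (straight) → pose (-0.1279, 7.3713, -2.1840)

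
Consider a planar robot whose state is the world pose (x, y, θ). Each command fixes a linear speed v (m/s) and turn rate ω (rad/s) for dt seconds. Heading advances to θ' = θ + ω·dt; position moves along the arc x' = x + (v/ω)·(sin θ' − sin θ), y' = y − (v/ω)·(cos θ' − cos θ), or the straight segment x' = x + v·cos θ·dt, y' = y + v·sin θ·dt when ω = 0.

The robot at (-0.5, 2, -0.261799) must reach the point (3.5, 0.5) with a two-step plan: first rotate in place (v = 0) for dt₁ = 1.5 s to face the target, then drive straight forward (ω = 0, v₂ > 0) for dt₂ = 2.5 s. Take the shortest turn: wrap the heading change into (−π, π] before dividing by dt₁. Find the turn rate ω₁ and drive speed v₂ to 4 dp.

heading to target = atan2(0.5−2, 3.5−-0.5) = -0.3588
Δθ = wrap(-0.3588 − -0.2618) = -0.0970; ω₁ = Δθ/dt₁ = -0.0646
distance = √((3.5−-0.5)² + (0.5−2)²) = 4.2720; v₂ = distance/dt₂ = 1.7088

ω₁ = -0.0646, v₂ = 1.7088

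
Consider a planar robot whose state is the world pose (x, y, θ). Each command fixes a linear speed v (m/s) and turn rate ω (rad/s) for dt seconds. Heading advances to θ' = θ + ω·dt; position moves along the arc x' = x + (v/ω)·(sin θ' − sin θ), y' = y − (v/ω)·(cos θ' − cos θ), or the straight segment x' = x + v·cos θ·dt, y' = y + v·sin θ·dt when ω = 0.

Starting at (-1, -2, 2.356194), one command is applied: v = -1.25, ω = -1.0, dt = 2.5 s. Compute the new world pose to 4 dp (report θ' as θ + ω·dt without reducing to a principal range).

(-2.0630, -4.1210, -0.1438)

θ' = 2.3562 + -1.0·2.5 = -0.1438
R = v/ω = -1.25/-1.0 = 1.2500
x' = -1 + 1.2500·(sin -0.1438 − sin 2.3562) = -2.0630
y' = -2 − 1.2500·(cos -0.1438 − cos 2.3562) = -4.1210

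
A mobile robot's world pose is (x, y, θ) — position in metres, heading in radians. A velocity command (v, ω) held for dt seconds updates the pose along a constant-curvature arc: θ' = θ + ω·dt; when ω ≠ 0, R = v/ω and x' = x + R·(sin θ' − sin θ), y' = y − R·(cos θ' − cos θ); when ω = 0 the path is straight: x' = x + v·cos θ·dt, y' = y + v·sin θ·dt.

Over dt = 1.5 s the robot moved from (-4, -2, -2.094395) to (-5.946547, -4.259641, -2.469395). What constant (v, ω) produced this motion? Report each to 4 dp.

v = 2.0000, ω = -0.2500

Δθ = -2.469395 − -2.094395 = -0.375000
ω = Δθ/dt = -0.375000/1.5 = -0.2500
R = −Δy/(cos θ' − cos θ) = -8.0000
v = R·ω = -8.0000·-0.2500 = 2.0000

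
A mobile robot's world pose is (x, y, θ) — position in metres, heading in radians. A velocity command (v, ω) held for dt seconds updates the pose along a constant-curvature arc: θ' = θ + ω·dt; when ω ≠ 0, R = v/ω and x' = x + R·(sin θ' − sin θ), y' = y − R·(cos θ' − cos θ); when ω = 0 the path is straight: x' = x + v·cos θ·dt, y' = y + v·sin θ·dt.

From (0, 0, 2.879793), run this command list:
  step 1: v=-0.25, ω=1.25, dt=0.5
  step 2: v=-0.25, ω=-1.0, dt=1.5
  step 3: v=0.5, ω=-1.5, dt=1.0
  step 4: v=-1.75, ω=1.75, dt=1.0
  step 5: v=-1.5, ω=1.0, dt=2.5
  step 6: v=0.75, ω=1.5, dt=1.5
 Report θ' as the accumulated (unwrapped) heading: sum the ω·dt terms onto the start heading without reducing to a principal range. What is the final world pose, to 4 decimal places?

(3.7793, -0.5403, 7.0048)

step 1: θ'=3.5048 (R=-0.2000) → pose (0.1228, 0.0062, 3.5048)
step 2: θ'=2.0048 (R=0.2500) → pose (0.4385, -0.1223, 2.0048)
step 3: θ'=0.5048 (R=-0.3333) → pose (0.5797, 0.3096, 0.5048)
step 4: θ'=2.2548 (R=-1.0000) → pose (0.2883, -1.1976, 2.2548)
step 5: θ'=4.7548 (R=-1.5000) → pose (2.9495, -0.1861, 4.7548)
step 6: θ'=7.0048 (R=0.5000) → pose (3.7793, -0.5403, 7.0048)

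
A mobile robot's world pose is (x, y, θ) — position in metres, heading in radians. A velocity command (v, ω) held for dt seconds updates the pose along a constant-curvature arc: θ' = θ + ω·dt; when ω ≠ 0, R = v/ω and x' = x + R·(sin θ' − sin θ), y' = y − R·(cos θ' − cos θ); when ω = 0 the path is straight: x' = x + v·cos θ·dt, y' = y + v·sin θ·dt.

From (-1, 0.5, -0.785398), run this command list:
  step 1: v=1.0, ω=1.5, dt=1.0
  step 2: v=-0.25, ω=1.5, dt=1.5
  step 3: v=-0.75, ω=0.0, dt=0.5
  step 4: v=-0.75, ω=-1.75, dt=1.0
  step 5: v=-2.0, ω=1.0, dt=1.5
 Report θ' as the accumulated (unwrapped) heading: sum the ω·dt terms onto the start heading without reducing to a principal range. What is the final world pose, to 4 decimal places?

(1.7297, -2.9773, 2.7146)

step 1: θ'=0.7146 (R=0.6667) → pose (-0.0917, 0.4678, 0.7146)
step 2: θ'=2.9646 (R=-0.1667) → pose (-0.0118, 0.1779, 2.9646)
step 3: θ'=2.9646 (straight) → pose (0.3573, 0.1119, 2.9646)
step 4: θ'=1.2146 (R=0.4286) → pose (0.6835, -0.4595, 1.2146)
step 5: θ'=2.7146 (R=-2.0000) → pose (1.7297, -2.9773, 2.7146)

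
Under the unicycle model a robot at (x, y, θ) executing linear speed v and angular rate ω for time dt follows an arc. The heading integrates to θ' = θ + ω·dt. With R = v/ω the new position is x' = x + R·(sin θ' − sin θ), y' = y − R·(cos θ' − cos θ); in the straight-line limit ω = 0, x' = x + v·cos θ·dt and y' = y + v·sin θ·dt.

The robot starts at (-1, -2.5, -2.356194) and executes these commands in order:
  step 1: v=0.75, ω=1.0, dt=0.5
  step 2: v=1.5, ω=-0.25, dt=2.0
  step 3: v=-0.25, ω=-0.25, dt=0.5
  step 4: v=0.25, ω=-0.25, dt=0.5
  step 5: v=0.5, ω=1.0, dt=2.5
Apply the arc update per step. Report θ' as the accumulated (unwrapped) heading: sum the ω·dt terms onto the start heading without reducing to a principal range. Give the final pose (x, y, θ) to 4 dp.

(-2.5115, -6.2875, -0.1062)

step 1: θ'=-1.8562 (R=0.7500) → pose (-1.1893, -2.8192, -1.8562)
step 2: θ'=-2.3562 (R=-6.0000) → pose (-2.7040, -5.3726, -2.3562)
step 3: θ'=-2.4812 (R=1.0000) → pose (-2.6103, -5.2899, -2.4812)
step 4: θ'=-2.6062 (R=-1.0000) → pose (-2.7136, -5.3603, -2.6062)
step 5: θ'=-0.1062 (R=0.5000) → pose (-2.5115, -6.2875, -0.1062)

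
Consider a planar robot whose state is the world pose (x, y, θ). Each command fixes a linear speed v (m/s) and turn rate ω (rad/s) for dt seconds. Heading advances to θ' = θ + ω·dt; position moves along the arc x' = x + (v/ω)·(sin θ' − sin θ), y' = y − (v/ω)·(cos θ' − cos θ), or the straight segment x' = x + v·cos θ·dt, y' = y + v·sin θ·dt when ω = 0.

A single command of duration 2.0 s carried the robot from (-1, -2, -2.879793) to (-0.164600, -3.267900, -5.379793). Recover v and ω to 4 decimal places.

v = -1.0000, ω = -1.2500

Δθ = -5.379793 − -2.879793 = -2.500000
ω = Δθ/dt = -2.500000/2.0 = -1.2500
R = −Δy/(cos θ' − cos θ) = 0.8000
v = R·ω = 0.8000·-1.2500 = -1.0000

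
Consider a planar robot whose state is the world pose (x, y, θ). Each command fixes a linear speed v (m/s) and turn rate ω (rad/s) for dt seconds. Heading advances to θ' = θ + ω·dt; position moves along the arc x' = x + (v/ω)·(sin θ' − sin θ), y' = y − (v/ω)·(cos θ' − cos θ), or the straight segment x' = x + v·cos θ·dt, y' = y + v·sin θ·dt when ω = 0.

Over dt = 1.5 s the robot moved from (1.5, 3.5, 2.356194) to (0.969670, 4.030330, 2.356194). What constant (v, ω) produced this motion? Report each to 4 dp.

Δθ = 2.356194 − 2.356194 = 0.000000
ω = Δθ/dt = 0.000000/1.5 = 0.0000
ω = 0 → v = (Δx·cos θ + Δy·sin θ)/dt = 0.5000

v = 0.5000, ω = 0.0000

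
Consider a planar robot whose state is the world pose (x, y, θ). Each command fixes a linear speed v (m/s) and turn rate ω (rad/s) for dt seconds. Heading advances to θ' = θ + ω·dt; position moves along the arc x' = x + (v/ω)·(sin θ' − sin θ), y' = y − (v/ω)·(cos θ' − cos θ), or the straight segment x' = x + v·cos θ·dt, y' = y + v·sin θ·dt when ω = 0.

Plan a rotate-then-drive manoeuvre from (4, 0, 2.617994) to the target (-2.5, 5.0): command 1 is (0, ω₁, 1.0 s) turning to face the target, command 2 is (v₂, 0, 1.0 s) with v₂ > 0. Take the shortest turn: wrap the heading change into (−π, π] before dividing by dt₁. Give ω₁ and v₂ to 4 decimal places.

ω₁ = -0.1321, v₂ = 8.2006

heading to target = atan2(5−0, -2.5−4) = 2.4859
Δθ = wrap(2.4859 − 2.6180) = -0.1321; ω₁ = Δθ/dt₁ = -0.1321
distance = √((-2.5−4)² + (5−0)²) = 8.2006; v₂ = distance/dt₂ = 8.2006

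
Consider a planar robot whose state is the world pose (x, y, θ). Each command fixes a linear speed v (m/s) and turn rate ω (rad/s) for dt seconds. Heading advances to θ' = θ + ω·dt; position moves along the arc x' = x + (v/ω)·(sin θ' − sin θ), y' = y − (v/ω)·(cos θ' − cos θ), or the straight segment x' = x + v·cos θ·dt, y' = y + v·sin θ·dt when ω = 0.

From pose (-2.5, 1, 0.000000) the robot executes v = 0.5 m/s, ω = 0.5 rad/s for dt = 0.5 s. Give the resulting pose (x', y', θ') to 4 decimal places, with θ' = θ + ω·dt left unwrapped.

(-2.2526, 1.0311, 0.2500)

θ' = 0.0000 + 0.5·0.5 = 0.2500
R = v/ω = 0.5/0.5 = 1.0000
x' = -2.5 + 1.0000·(sin 0.2500 − sin 0.0000) = -2.2526
y' = 1 − 1.0000·(cos 0.2500 − cos 0.0000) = 1.0311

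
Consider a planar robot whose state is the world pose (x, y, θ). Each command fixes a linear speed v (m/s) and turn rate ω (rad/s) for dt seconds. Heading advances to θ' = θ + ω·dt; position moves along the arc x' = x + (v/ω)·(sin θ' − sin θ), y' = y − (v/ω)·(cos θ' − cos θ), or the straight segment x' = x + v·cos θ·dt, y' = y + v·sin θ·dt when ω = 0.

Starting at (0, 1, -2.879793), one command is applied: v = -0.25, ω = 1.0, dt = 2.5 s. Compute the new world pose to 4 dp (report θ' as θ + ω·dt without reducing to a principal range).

(0.0280, 1.4737, -0.3798)

θ' = -2.8798 + 1.0·2.5 = -0.3798
R = v/ω = -0.25/1.0 = -0.2500
x' = 0 + -0.2500·(sin -0.3798 − sin -2.8798) = 0.0280
y' = 1 − -0.2500·(cos -0.3798 − cos -2.8798) = 1.4737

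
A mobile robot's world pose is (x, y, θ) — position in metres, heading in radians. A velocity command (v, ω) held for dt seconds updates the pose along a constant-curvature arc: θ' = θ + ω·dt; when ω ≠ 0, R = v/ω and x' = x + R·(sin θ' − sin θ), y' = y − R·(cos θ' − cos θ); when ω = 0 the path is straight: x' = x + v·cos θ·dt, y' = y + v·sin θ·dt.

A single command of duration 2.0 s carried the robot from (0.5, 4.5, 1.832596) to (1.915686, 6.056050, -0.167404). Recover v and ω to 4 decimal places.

Δθ = -0.167404 − 1.832596 = -2.000000
ω = Δθ/dt = -2.000000/2.0 = -1.0000
R = −Δy/(cos θ' − cos θ) = -1.2500
v = R·ω = -1.2500·-1.0000 = 1.2500

v = 1.2500, ω = -1.0000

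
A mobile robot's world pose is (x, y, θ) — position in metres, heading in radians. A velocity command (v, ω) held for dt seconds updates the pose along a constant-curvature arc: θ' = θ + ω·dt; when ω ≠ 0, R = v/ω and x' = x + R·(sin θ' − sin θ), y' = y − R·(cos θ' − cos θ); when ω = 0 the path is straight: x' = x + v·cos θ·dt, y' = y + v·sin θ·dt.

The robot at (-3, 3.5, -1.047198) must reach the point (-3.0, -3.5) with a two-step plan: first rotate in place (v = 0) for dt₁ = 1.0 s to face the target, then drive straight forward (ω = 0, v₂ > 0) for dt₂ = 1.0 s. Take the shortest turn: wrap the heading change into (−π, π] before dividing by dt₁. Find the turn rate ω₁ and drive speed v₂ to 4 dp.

heading to target = atan2(-3.5−3.5, -3−-3) = -1.5708
Δθ = wrap(-1.5708 − -1.0472) = -0.5236; ω₁ = Δθ/dt₁ = -0.5236
distance = √((-3−-3)² + (-3.5−3.5)²) = 7.0000; v₂ = distance/dt₂ = 7.0000

ω₁ = -0.5236, v₂ = 7.0000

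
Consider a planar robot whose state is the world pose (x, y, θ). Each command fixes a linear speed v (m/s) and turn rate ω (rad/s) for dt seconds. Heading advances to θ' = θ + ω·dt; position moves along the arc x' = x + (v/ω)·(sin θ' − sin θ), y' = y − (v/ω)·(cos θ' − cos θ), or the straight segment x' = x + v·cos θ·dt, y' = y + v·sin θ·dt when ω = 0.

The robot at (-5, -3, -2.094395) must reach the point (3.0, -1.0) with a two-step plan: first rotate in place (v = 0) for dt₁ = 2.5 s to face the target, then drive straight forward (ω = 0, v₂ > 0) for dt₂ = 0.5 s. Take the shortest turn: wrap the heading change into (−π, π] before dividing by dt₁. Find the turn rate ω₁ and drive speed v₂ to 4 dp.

heading to target = atan2(-1−-3, 3−-5) = 0.2450
Δθ = wrap(0.2450 − -2.0944) = 2.3394; ω₁ = Δθ/dt₁ = 0.9357
distance = √((3−-5)² + (-1−-3)²) = 8.2462; v₂ = distance/dt₂ = 16.4924

ω₁ = 0.9357, v₂ = 16.4924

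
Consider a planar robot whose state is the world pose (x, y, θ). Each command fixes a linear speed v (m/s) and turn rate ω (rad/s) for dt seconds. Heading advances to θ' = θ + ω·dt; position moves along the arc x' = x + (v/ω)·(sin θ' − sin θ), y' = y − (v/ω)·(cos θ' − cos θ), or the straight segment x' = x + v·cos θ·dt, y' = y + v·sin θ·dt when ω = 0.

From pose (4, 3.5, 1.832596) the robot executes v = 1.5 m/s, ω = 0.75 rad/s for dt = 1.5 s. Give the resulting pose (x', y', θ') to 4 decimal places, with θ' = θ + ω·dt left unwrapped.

θ' = 1.8326 + 0.75·1.5 = 2.9576
R = v/ω = 1.5/0.75 = 2.0000
x' = 4 + 2.0000·(sin 2.9576 − sin 1.8326) = 2.4341
y' = 3.5 − 2.0000·(cos 2.9576 − cos 1.8326) = 4.9486

(2.4341, 4.9486, 2.9576)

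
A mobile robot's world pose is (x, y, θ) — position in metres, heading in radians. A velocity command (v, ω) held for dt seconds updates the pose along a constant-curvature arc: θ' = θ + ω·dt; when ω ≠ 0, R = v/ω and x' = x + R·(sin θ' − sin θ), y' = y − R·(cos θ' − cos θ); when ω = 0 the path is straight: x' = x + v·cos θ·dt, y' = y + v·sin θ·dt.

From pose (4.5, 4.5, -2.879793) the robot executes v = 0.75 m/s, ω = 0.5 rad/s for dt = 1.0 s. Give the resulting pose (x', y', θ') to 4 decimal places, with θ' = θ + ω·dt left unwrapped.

θ' = -2.8798 + 0.5·1.0 = -2.3798
R = v/ω = 0.75/0.5 = 1.5000
x' = 4.5 + 1.5000·(sin -2.3798 − sin -2.8798) = 3.8529
y' = 4.5 − 1.5000·(cos -2.3798 − cos -2.8798) = 4.1365

(3.8529, 4.1365, -2.3798)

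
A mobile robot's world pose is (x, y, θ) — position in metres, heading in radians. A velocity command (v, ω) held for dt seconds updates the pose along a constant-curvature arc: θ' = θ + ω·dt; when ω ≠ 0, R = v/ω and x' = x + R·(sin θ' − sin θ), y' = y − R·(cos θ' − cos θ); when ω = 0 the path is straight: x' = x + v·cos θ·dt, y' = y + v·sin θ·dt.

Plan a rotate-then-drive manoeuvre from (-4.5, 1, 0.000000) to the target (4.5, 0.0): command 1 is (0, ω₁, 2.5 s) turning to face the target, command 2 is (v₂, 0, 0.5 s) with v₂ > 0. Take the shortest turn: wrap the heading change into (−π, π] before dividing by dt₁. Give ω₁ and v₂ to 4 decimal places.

heading to target = atan2(0−1, 4.5−-4.5) = -0.1107
Δθ = wrap(-0.1107 − 0.0000) = -0.1107; ω₁ = Δθ/dt₁ = -0.0443
distance = √((4.5−-4.5)² + (0−1)²) = 9.0554; v₂ = distance/dt₂ = 18.1108

ω₁ = -0.0443, v₂ = 18.1108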